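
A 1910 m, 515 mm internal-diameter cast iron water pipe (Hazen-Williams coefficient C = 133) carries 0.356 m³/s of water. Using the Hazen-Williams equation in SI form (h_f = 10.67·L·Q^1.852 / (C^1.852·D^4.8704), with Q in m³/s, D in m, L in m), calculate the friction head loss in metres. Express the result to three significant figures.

h_f ≈ 8.89 m

h_f = 10.67·1910·0.356^1.852 / (133^1.852·0.515^4.8704) = 8.886 m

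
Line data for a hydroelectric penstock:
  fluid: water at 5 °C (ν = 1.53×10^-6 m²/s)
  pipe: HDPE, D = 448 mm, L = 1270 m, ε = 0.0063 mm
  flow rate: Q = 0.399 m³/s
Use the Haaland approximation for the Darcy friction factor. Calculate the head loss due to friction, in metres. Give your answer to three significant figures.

h_f ≈ 11.5 m

V = 4Q/(πD²) = 4·0.399/(π·0.448²) = 2.531 m/s
Re = VD/ν = 2.531·0.448/1.53×10^-6 = 7.41×10^5 → turbulent
ε/D = 0.0063/448 = 1.41×10^-5
Haaland: f = 0.01240
h_f = f(L/D)V²/(2g) = 0.01240·(1270/0.448)·2.531²/(2·9.81) = 11.48 m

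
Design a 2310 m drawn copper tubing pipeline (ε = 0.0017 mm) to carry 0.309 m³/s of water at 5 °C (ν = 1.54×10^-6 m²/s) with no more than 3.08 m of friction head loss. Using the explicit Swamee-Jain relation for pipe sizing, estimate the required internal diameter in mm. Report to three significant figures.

D ≈ 612 mm

Swamee-Jain (Type III): D = 0.66·[ε^1.25·(LQ²/(gh_f))^4.75 + ν·Q^9.4·(L/(gh_f))^5.2]^0.04
LQ²/(gh_f) = 7.300; L/(gh_f) = 76.45
Term 1 = ε^1.25·(…)^4.75 = 7.74×10^-4; Term 2 = ν·Q^9.4·(…)^5.2 = 0.154
D = 0.66·(7.74×10^-4 + 0.154)^0.04 = 0.6125 m = 612 mm
Check: V = 1.05 m/s, Re = 4.17×10^5, f = 0.01357, h_f = 2.87 m ≈ 3.08 m ✓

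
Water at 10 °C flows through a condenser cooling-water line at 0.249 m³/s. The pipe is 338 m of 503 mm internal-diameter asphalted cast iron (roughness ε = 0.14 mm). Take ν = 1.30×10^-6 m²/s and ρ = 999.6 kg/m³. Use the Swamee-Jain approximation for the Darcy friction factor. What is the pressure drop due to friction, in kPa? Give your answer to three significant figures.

Δp ≈ 8.56 kPa

V = 4Q/(πD²) = 4·0.249/(π·0.503²) = 1.253 m/s
Re = VD/ν = 1.253·0.503/1.30×10^-6 = 4.85×10^5 → turbulent
ε/D = 0.14/503 = 2.78×10^-4
Swamee-Jain: f = 0.01623
h_f = f(L/D)V²/(2g) = 0.01623·(338/0.503)·1.253²/(2·9.81) = 0.8730 m
Δp = ρg·h_f = 999.6·9.81·0.8730 = 8.561 kPa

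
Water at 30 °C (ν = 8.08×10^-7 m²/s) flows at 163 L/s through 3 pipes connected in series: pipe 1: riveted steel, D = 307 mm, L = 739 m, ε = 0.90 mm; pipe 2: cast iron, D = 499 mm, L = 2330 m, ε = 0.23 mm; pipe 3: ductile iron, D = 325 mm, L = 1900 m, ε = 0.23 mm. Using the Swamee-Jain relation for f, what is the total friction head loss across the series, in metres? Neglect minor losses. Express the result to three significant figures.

H ≈ 40.0 m

Pipe 1: V = 2.202 m/s, Re = 8.37×10^5, ε/D = 0.00293, f = 0.02624, h_1 = f(L/D)V²/2g = 15.61 m
Pipe 2: V = 0.8335 m/s, Re = 5.15×10^5, ε/D = 4.61×10^-4, f = 0.01750, h_2 = f(L/D)V²/2g = 2.893 m
Pipe 3: V = 1.965 m/s, Re = 7.90×10^5, ε/D = 7.08×10^-4, f = 0.01868, h_3 = f(L/D)V²/2g = 21.49 m
Series → Q common, losses add: H = Σh = 39.99 m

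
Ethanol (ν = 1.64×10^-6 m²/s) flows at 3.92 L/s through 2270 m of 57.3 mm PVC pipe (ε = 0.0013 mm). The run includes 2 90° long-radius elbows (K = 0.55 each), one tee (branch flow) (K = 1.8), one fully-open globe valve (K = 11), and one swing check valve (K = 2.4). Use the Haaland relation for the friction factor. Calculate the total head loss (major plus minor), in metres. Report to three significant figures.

V = 4Q/(πD²) = 1.520 m/s; V²/2g = 0.1178 m
Re = 5.31×10^4, ε/D = 2.27×10^-5 → f = 0.02049 (Haaland)
Major: h_f = f(L/D)·V²/2g = 0.02049·39616·0.1178 = 95.62 m
Minor: ΣK = 16.3; h_m = ΣK·V²/2g = 1.920 m
Total H_L = 95.62 + 1.920 = 97.54 m

H_L ≈ 97.5 m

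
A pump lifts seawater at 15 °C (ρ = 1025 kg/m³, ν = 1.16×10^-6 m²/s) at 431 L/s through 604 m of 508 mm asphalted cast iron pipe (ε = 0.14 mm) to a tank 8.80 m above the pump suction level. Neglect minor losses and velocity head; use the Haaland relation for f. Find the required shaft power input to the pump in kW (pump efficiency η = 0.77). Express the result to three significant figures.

P_shaft ≈ 73.3 kW

V = 4Q/(πD²) = 2.126 m/s; Re = 9.31×10^5; ε/D = 2.76×10^-4; f = 0.01542
h_f = f(L/D)V²/2g = 4.226 m
Total head H = z + h_f = 8.80 + 4.226 = 13.03 m
P_hyd = ρgQH = 1025·9.81·0.431·13.03 = 56.45 kW
P_shaft = P_hyd/η = 56.45/0.77 = 73.31 kW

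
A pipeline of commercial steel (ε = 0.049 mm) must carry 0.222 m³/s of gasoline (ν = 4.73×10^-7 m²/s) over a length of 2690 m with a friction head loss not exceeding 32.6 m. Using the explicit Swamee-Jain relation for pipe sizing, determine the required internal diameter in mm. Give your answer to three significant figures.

Swamee-Jain (Type III): D = 0.66·[ε^1.25·(LQ²/(gh_f))^4.75 + ν·Q^9.4·(L/(gh_f))^5.2]^0.04
LQ²/(gh_f) = 0.4145; L/(gh_f) = 8.411
Term 1 = ε^1.25·(…)^4.75 = 6.25×10^-8; Term 2 = ν·Q^9.4·(…)^5.2 = 2.19×10^-8
D = 0.66·(6.25×10^-8 + 2.19×10^-8)^0.04 = 0.3440 m = 344 mm
Check: V = 2.39 m/s, Re = 1.74×10^6, f = 0.01364, h_f = 31.0 m ≈ 32.6 m ✓

D ≈ 344 mm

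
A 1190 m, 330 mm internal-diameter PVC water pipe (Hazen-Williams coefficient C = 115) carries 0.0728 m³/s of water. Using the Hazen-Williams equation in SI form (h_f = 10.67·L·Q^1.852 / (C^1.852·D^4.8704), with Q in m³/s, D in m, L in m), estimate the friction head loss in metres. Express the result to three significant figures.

h_f = 10.67·1190·0.0728^1.852 / (115^1.852·0.330^4.8704) = 3.350 m

h_f ≈ 3.35 m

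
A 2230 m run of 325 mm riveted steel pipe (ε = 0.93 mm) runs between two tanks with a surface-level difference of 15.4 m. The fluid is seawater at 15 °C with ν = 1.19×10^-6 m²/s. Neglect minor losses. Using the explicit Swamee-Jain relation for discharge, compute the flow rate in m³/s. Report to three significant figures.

Q ≈ 0.108 m³/s

Swamee-Jain (Type II): Q = -0.965·√(gD⁵h_f/L)·ln[ε/(3.7D) + √(3.17ν²L/(gD³h_f))]
√(gD⁵h_f/L) = √(9.81·0.325⁵·15.4/2230) = 0.01567
ε/(3.7D) = 7.73×10^-4; √(3.17ν²L/(gD³h_f)) = 4.39×10^-5
Q = -0.965·0.01567·ln(8.173×10^-4) = 0.1075 m³/s
Check: V = 1.30 m/s, Re = 3.54×10^5, f = 0.02635, h_f = 15.5 m ≈ 15.4 m ✓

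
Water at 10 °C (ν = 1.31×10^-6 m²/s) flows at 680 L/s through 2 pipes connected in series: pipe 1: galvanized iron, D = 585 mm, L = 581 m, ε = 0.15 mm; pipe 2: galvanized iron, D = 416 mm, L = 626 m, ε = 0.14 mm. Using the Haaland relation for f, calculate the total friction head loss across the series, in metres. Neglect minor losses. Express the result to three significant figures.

H ≈ 35.1 m

Pipe 1: V = 2.530 m/s, Re = 1.13×10^6, ε/D = 2.56×10^-4, f = 0.01511, h_1 = f(L/D)V²/2g = 4.897 m
Pipe 2: V = 5.003 m/s, Re = 1.59×10^6, ε/D = 3.37×10^-4, f = 0.01572, h_2 = f(L/D)V²/2g = 30.17 m
Series → Q common, losses add: H = Σh = 35.07 m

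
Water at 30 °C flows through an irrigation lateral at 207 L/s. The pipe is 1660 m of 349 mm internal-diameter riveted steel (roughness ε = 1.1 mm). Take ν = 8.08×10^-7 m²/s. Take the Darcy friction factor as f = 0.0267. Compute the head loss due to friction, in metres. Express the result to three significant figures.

h_f ≈ 30.3 m

V = 4Q/(πD²) = 4·0.207/(π·0.349²) = 2.164 m/s
h_f = f(L/D)V²/(2g) = 0.02670·(1660/0.349)·2.164²/(2·9.81) = 30.31 m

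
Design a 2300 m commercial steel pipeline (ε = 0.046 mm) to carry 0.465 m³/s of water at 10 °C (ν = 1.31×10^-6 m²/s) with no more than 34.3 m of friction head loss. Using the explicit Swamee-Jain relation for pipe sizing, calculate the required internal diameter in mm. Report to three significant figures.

D ≈ 443 mm

Swamee-Jain (Type III): D = 0.66·[ε^1.25·(LQ²/(gh_f))^4.75 + ν·Q^9.4·(L/(gh_f))^5.2]^0.04
LQ²/(gh_f) = 1.478; L/(gh_f) = 6.835
Term 1 = ε^1.25·(…)^4.75 = 2.42×10^-5; Term 2 = ν·Q^9.4·(…)^5.2 = 2.15×10^-5
D = 0.66·(2.42×10^-5 + 2.15×10^-5)^0.04 = 0.4425 m = 443 mm
Check: V = 3.02 m/s, Re = 1.02×10^6, f = 0.01354, h_f = 32.8 m ≈ 34.3 m ✓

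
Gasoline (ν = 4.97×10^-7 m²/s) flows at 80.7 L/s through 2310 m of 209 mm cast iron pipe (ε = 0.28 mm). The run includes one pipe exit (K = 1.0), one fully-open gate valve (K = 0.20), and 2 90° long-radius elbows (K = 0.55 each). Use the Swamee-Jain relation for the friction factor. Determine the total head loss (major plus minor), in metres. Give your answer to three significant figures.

H_L ≈ 67.5 m

V = 4Q/(πD²) = 2.352 m/s; V²/2g = 0.2820 m
Re = 9.89×10^5, ε/D = 0.00134 → f = 0.02144 (Swamee-Jain)
Major: h_f = f(L/D)·V²/2g = 0.02144·11053·0.2820 = 66.85 m
Minor: ΣK = 2.30; h_m = ΣK·V²/2g = 0.6487 m
Total H_L = 66.85 + 0.6487 = 67.49 m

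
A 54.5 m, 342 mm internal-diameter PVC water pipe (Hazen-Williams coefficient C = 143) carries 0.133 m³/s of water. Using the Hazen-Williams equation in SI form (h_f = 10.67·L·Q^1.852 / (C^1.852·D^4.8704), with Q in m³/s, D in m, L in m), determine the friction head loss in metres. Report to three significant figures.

h_f ≈ 0.263 m

h_f = 10.67·54.5·0.133^1.852 / (143^1.852·0.342^4.8704) = 0.2629 m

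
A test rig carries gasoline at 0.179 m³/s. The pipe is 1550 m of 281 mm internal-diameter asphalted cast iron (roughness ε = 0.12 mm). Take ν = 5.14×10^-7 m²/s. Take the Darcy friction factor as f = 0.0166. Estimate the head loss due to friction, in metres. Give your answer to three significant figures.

h_f ≈ 38.9 m

V = 4Q/(πD²) = 4·0.179/(π·0.281²) = 2.886 m/s
h_f = f(L/D)V²/(2g) = 0.01660·(1550/0.281)·2.886²/(2·9.81) = 38.88 m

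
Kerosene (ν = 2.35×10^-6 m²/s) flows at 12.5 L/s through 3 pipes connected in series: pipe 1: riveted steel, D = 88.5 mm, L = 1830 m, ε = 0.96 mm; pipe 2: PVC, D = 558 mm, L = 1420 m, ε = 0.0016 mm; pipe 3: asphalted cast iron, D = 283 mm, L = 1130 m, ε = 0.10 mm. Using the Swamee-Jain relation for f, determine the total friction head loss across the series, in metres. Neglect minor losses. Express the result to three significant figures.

H ≈ 174 m

Pipe 1: V = 2.032 m/s, Re = 7.65×10^4, ε/D = 0.0108, f = 0.04000, h_1 = f(L/D)V²/2g = 174.1 m
Pipe 2: V = 0.05112 m/s, Re = 1.21×10^4, ε/D = 2.87×10^-6, f = 0.02939, h_2 = f(L/D)V²/2g = 0.009960 m
Pipe 3: V = 0.1987 m/s, Re = 2.39×10^4, ε/D = 3.53×10^-4, f = 0.02563, h_3 = f(L/D)V²/2g = 0.2060 m
Series → Q common, losses add: H = Σh = 174.3 m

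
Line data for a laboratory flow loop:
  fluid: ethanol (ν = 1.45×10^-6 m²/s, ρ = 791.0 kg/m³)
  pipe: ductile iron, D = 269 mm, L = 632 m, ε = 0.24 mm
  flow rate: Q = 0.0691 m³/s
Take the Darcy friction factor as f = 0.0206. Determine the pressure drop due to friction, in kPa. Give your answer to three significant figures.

Δp ≈ 28.3 kPa

V = 4Q/(πD²) = 4·0.0691/(π·0.269²) = 1.216 m/s
h_f = f(L/D)V²/(2g) = 0.02060·(632/0.269)·1.216²/(2·9.81) = 3.647 m
Δp = ρg·h_f = 791.0·9.81·3.647 = 28.30 kPa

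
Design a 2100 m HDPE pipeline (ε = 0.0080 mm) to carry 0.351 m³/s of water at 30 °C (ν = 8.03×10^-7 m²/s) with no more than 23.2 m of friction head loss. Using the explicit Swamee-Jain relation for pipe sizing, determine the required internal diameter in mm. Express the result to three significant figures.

D ≈ 406 mm

Swamee-Jain (Type III): D = 0.66·[ε^1.25·(LQ²/(gh_f))^4.75 + ν·Q^9.4·(L/(gh_f))^5.2]^0.04
LQ²/(gh_f) = 1.137; L/(gh_f) = 9.227
Term 1 = ε^1.25·(…)^4.75 = 7.82×10^-7; Term 2 = ν·Q^9.4·(…)^5.2 = 4.46×10^-6
D = 0.66·(7.82×10^-7 + 4.46×10^-6)^0.04 = 0.4058 m = 406 mm
Check: V = 2.71 m/s, Re = 1.37×10^6, f = 0.01158, h_f = 22.5 m ≈ 23.2 m ✓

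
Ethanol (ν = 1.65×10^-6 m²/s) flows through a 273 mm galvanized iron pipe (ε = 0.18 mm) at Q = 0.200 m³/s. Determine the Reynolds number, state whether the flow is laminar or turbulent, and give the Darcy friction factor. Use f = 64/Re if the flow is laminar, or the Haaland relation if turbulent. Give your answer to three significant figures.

V = 4Q/(πD²) = 3.417 m/s
Re = VD/ν = 3.417·0.273/1.65×10^-6 = 5.65×10^5
Re > 4000 → turbulent; ε/D = 6.59×10^-4
Haaland: f = 0.01844

Re ≈ 5.65×10^5; turbulent; f ≈ 0.0184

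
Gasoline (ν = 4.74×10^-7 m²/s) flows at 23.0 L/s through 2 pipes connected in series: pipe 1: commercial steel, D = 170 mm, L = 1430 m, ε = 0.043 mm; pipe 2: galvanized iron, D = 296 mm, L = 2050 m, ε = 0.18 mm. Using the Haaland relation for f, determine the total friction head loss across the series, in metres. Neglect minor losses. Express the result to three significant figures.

H ≈ 7.87 m

Pipe 1: V = 1.013 m/s, Re = 3.63×10^5, ε/D = 2.53×10^-4, f = 0.01617, h_1 = f(L/D)V²/2g = 7.119 m
Pipe 2: V = 0.3342 m/s, Re = 2.09×10^5, ε/D = 6.08×10^-4, f = 0.01912, h_2 = f(L/D)V²/2g = 0.7541 m
Series → Q common, losses add: H = Σh = 7.873 m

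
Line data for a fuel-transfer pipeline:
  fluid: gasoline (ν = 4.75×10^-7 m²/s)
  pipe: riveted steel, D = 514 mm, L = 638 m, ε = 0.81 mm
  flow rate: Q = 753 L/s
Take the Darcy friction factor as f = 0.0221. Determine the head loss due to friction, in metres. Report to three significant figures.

h_f ≈ 18.4 m

V = 4Q/(πD²) = 4·0.753/(π·0.514²) = 3.629 m/s
h_f = f(L/D)V²/(2g) = 0.02210·(638/0.514)·3.629²/(2·9.81) = 18.41 m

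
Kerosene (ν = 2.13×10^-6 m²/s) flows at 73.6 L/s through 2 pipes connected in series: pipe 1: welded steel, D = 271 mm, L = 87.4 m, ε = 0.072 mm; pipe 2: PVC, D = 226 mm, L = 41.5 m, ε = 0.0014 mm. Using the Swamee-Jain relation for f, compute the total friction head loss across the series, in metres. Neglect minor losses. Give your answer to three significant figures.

Pipe 1: V = 1.276 m/s, Re = 1.62×10^5, ε/D = 2.66×10^-4, f = 0.01804, h_1 = f(L/D)V²/2g = 0.4827 m
Pipe 2: V = 1.835 m/s, Re = 1.95×10^5, ε/D = 6.19×10^-6, f = 0.01567, h_2 = f(L/D)V²/2g = 0.4937 m
Series → Q common, losses add: H = Σh = 0.9764 m

H ≈ 0.976 m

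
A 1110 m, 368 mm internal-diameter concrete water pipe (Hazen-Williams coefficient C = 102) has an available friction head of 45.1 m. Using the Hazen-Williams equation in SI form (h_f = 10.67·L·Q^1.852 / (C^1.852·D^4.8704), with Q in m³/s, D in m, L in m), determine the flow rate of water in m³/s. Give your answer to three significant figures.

Rearranging: Q = [h_f·C^1.852·D^4.8704 / (10.67·L)]^(1/1.852)
Q = [45.1·102^1.852·0.368^4.8704 / (10.67·1110)]^0.540 = 0.3635 m³/s

Q ≈ 0.364 m³/s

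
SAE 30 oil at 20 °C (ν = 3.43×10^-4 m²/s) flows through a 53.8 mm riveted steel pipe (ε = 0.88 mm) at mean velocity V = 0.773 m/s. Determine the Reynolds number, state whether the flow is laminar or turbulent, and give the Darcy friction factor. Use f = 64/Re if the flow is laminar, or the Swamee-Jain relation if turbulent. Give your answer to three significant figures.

Re = VD/ν = 0.7730·0.0538/3.43×10^-4 = 121
Re < 2300 → laminar → f = 64/Re = 0.5279

Re ≈ 121; laminar; f = 64/Re ≈ 0.528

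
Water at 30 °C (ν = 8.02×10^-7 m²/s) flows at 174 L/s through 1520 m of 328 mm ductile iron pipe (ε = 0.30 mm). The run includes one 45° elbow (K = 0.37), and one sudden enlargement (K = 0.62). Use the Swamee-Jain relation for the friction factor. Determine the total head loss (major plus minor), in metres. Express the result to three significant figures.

V = 4Q/(πD²) = 2.059 m/s; V²/2g = 0.2161 m
Re = 8.42×10^5, ε/D = 9.15×10^-4 → f = 0.01970 (Swamee-Jain)
Major: h_f = f(L/D)·V²/2g = 0.01970·4634·0.2161 = 19.73 m
Minor: ΣK = 0.990; h_m = ΣK·V²/2g = 0.2140 m
Total H_L = 19.73 + 0.2140 = 19.94 m

H_L ≈ 19.9 m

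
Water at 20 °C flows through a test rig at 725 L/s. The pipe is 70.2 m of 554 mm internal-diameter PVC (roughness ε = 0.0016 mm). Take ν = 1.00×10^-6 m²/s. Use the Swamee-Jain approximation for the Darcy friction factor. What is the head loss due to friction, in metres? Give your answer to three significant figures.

V = 4Q/(πD²) = 4·0.725/(π·0.554²) = 3.008 m/s
Re = VD/ν = 3.008·0.554/1.00×10^-6 = 1.67×10^6 → turbulent
ε/D = 0.0016/554 = 2.89×10^-6
Swamee-Jain: f = 0.01077
h_f = f(L/D)V²/(2g) = 0.01077·(70.2/0.554)·3.008²/(2·9.81) = 0.6293 m

h_f ≈ 0.629 m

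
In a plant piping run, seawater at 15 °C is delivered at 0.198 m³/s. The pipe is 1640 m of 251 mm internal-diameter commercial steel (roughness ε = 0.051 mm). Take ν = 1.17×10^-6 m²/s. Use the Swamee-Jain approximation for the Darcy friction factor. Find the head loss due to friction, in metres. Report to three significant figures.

h_f ≈ 79.7 m

V = 4Q/(πD²) = 4·0.198/(π·0.251²) = 4.002 m/s
Re = VD/ν = 4.002·0.251/1.17×10^-6 = 8.58×10^5 → turbulent
ε/D = 0.051/251 = 2.03×10^-4
Swamee-Jain: f = 0.01494
h_f = f(L/D)V²/(2g) = 0.01494·(1640/0.251)·4.002²/(2·9.81) = 79.66 m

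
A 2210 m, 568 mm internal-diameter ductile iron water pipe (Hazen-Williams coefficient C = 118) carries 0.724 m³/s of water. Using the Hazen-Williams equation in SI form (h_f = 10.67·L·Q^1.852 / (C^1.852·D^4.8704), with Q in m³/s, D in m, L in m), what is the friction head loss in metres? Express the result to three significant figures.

h_f ≈ 29.7 m

h_f = 10.67·2210·0.724^1.852 / (118^1.852·0.568^4.8704) = 29.65 m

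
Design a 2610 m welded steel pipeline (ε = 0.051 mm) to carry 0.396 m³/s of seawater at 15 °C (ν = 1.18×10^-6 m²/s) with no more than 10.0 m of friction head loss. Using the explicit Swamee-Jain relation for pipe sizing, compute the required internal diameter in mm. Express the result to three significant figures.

D ≈ 546 mm

Swamee-Jain (Type III): D = 0.66·[ε^1.25·(LQ²/(gh_f))^4.75 + ν·Q^9.4·(L/(gh_f))^5.2]^0.04
LQ²/(gh_f) = 4.172; L/(gh_f) = 26.61
Term 1 = ε^1.25·(…)^4.75 = 0.00381; Term 2 = ν·Q^9.4·(…)^5.2 = 0.00501
D = 0.66·(0.00381 + 0.00501)^0.04 = 0.5462 m = 546 mm
Check: V = 1.69 m/s, Re = 7.82×10^5, f = 0.01371, h_f = 9.54 m ≈ 10.0 m ✓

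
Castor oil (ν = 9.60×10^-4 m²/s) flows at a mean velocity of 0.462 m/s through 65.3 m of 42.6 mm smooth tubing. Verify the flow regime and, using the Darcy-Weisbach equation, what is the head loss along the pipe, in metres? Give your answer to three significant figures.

h_f ≈ 52.1 m

Re = VD/ν = 0.462·0.04260/9.60×10^-4 = 20.5 → laminar (Re < 2300)
f = 64/Re = 3.122
h_f = f(L/D)V²/(2g) = 3.122·(65.3/0.04260)·0.462²/(2·9.81) = 52.06 m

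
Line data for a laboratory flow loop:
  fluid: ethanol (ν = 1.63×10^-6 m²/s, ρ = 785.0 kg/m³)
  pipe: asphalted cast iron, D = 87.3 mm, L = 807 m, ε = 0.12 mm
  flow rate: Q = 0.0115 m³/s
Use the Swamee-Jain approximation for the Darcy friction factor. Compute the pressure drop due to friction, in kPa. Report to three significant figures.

Δp ≈ 315 kPa

V = 4Q/(πD²) = 4·0.0115/(π·0.0873²) = 1.921 m/s
Re = VD/ν = 1.921·0.0873/1.63×10^-6 = 1.03×10^5 → turbulent
ε/D = 0.12/87.3 = 0.00137
Swamee-Jain: f = 0.02351
h_f = f(L/D)V²/(2g) = 0.02351·(807/0.0873)·1.921²/(2·9.81) = 40.89 m
Δp = ρg·h_f = 785.0·9.81·40.89 = 314.9 kPa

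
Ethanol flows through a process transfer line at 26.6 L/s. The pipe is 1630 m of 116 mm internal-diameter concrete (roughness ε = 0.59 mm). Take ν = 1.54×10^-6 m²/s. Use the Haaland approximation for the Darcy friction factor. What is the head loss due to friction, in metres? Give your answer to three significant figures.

h_f ≈ 141 m

V = 4Q/(πD²) = 4·0.0266/(π·0.116²) = 2.517 m/s
Re = VD/ν = 2.517·0.116/1.54×10^-6 = 1.90×10^5 → turbulent
ε/D = 0.59/116 = 0.00509
Haaland: f = 0.03104
h_f = f(L/D)V²/(2g) = 0.03104·(1630/0.116)·2.517²/(2·9.81) = 140.8 m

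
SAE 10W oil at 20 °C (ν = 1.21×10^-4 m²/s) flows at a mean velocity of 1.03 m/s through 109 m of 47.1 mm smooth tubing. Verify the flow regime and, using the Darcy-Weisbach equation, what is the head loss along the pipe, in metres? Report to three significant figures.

h_f ≈ 20.0 m

Re = VD/ν = 1.03·0.04710/1.21×10^-4 = 401 → laminar (Re < 2300)
f = 64/Re = 0.1596
h_f = f(L/D)V²/(2g) = 0.1596·(109/0.04710)·1.03²/(2·9.81) = 19.98 m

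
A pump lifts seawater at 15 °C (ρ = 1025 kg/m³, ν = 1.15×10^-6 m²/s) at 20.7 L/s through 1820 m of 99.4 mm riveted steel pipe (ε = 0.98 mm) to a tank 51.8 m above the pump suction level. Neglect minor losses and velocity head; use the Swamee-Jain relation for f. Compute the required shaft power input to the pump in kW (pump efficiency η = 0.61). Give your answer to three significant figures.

P_shaft ≈ 104 kW

V = 4Q/(πD²) = 2.668 m/s; Re = 2.31×10^5; ε/D = 0.00986; f = 0.03813
h_f = f(L/D)V²/2g = 253.2 m
Total head H = z + h_f = 51.8 + 253.2 = 305.0 m
P_hyd = ρgQH = 1025·9.81·0.0207·305.0 = 63.48 kW
P_shaft = P_hyd/η = 63.48/0.61 = 104.1 kW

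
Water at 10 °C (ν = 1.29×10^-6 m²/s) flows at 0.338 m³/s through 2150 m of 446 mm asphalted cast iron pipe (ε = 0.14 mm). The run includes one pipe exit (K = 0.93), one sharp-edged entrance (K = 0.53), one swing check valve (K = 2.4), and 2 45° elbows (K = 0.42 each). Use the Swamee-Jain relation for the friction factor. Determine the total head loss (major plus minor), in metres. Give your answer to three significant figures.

V = 4Q/(πD²) = 2.164 m/s; V²/2g = 0.2386 m
Re = 7.48×10^5, ε/D = 3.14×10^-4 → f = 0.01610 (Swamee-Jain)
Major: h_f = f(L/D)·V²/2g = 0.01610·4821·0.2386 = 18.51 m
Minor: ΣK = 4.70; h_m = ΣK·V²/2g = 1.121 m
Total H_L = 18.51 + 1.121 = 19.63 m

H_L ≈ 19.6 m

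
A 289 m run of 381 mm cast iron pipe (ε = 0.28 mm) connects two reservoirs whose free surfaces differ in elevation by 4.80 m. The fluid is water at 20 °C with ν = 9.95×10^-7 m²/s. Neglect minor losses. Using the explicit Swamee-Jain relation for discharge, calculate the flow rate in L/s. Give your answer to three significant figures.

Swamee-Jain (Type II): Q = -0.965·√(gD⁵h_f/L)·ln[ε/(3.7D) + √(3.17ν²L/(gD³h_f))]
√(gD⁵h_f/L) = √(9.81·0.381⁵·4.80/289) = 0.03617
ε/(3.7D) = 1.99×10^-4; √(3.17ν²L/(gD³h_f)) = 1.87×10^-5
Q = -0.965·0.03617·ln(2.173×10^-4) = 0.2944 m³/s
Check: V = 2.58 m/s, Re = 9.89×10^5, f = 0.01872, h_f = 4.83 m ≈ 4.80 m ✓

Q ≈ 294 L/s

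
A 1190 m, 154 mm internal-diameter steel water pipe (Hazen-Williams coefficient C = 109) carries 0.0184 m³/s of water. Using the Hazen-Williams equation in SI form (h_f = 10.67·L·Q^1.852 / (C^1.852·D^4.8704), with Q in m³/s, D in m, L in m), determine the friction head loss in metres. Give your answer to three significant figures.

h_f = 10.67·1190·0.0184^1.852 / (109^1.852·0.154^4.8704) = 11.86 m

h_f ≈ 11.9 m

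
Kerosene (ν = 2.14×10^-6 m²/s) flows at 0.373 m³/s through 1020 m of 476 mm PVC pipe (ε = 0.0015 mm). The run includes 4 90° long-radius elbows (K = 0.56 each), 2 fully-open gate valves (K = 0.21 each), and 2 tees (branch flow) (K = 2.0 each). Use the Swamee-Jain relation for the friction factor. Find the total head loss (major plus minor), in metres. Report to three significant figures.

H_L ≈ 7.88 m

V = 4Q/(πD²) = 2.096 m/s; V²/2g = 0.2239 m
Re = 4.66×10^5, ε/D = 3.15×10^-6 → f = 0.01330 (Swamee-Jain)
Major: h_f = f(L/D)·V²/2g = 0.01330·2143·0.2239 = 6.384 m
Minor: ΣK = 6.66; h_m = ΣK·V²/2g = 1.491 m
Total H_L = 6.384 + 1.491 = 7.876 m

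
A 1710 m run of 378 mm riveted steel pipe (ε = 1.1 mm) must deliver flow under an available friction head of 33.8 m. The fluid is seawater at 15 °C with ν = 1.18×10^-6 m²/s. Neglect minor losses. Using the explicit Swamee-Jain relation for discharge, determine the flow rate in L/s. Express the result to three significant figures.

Swamee-Jain (Type II): Q = -0.965·√(gD⁵h_f/L)·ln[ε/(3.7D) + √(3.17ν²L/(gD³h_f))]
√(gD⁵h_f/L) = √(9.81·0.378⁵·33.8/1710) = 0.03868
ε/(3.7D) = 7.87×10^-4; √(3.17ν²L/(gD³h_f)) = 2.05×10^-5
Q = -0.965·0.03868·ln(8.070×10^-4) = 0.2659 m³/s
Check: V = 2.37 m/s, Re = 7.59×10^5, f = 0.02621, h_f = 33.9 m ≈ 33.8 m ✓

Q ≈ 266 L/s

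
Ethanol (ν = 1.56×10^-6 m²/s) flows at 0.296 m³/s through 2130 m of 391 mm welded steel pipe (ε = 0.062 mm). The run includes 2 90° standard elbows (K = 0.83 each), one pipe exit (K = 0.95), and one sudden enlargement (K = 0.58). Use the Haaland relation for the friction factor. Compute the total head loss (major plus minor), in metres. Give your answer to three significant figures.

H_L ≈ 25.6 m

V = 4Q/(πD²) = 2.465 m/s; V²/2g = 0.3097 m
Re = 6.18×10^5, ε/D = 1.59×10^-4 → f = 0.01461 (Haaland)
Major: h_f = f(L/D)·V²/2g = 0.01461·5448·0.3097 = 24.65 m
Minor: ΣK = 3.19; h_m = ΣK·V²/2g = 0.9881 m
Total H_L = 24.65 + 0.9881 = 25.64 m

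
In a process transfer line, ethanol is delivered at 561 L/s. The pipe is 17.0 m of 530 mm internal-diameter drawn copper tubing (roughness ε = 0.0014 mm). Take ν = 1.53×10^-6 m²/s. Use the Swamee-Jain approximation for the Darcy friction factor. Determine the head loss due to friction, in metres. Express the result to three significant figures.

V = 4Q/(πD²) = 4·0.561/(π·0.530²) = 2.543 m/s
Re = VD/ν = 2.543·0.530/1.53×10^-6 = 8.81×10^5 → turbulent
ε/D = 0.0014/530 = 2.64×10^-6
Swamee-Jain: f = 0.01192
h_f = f(L/D)V²/(2g) = 0.01192·(17.0/0.530)·2.543²/(2·9.81) = 0.1260 m

h_f ≈ 0.126 m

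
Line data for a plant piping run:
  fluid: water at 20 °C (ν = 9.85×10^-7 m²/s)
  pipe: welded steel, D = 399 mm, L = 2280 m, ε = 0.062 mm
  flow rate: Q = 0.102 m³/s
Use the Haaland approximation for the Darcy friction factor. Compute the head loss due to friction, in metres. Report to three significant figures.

V = 4Q/(πD²) = 4·0.102/(π·0.399²) = 0.8158 m/s
Re = VD/ν = 0.8158·0.399/9.85×10^-7 = 3.30×10^5 → turbulent
ε/D = 0.062/399 = 1.55×10^-4
Haaland: f = 0.01552
h_f = f(L/D)V²/(2g) = 0.01552·(2280/0.399)·0.8158²/(2·9.81) = 3.008 m

h_f ≈ 3.01 m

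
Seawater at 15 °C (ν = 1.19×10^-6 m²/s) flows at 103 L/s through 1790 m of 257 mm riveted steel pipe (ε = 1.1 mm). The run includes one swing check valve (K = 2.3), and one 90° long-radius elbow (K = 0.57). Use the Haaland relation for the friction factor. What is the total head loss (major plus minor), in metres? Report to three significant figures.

V = 4Q/(πD²) = 1.986 m/s; V²/2g = 0.2009 m
Re = 4.29×10^5, ε/D = 0.00428 → f = 0.02927 (Haaland)
Major: h_f = f(L/D)·V²/2g = 0.02927·6965·0.2009 = 40.96 m
Minor: ΣK = 2.87; h_m = ΣK·V²/2g = 0.5767 m
Total H_L = 40.96 + 0.5767 = 41.54 m

H_L ≈ 41.5 m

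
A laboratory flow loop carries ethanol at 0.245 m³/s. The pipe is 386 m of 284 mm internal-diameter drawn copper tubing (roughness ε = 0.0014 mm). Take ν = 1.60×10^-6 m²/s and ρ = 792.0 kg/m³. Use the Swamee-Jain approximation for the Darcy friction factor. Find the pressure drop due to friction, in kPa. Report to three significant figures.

V = 4Q/(πD²) = 4·0.245/(π·0.284²) = 3.868 m/s
Re = VD/ν = 3.868·0.284/1.60×10^-6 = 6.86×10^5 → turbulent
ε/D = 0.0014/284 = 4.93×10^-6
Swamee-Jain: f = 0.01248
h_f = f(L/D)V²/(2g) = 0.01248·(386/0.284)·3.868²/(2·9.81) = 12.93 m
Δp = ρg·h_f = 792.0·9.81·12.93 = 100.4 kPa

Δp ≈ 100 kPa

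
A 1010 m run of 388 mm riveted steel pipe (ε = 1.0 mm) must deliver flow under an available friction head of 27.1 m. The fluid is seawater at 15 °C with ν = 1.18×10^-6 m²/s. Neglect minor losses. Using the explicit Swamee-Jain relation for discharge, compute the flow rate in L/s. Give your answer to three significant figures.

Swamee-Jain (Type II): Q = -0.965·√(gD⁵h_f/L)·ln[ε/(3.7D) + √(3.17ν²L/(gD³h_f))]
√(gD⁵h_f/L) = √(9.81·0.388⁵·27.1/1010) = 0.04811
ε/(3.7D) = 6.97×10^-4; √(3.17ν²L/(gD³h_f)) = 1.69×10^-5
Q = -0.965·0.04811·ln(7.135×10^-4) = 0.3364 m³/s
Check: V = 2.84 m/s, Re = 9.35×10^5, f = 0.02532, h_f = 27.2 m ≈ 27.1 m ✓

Q ≈ 336 L/s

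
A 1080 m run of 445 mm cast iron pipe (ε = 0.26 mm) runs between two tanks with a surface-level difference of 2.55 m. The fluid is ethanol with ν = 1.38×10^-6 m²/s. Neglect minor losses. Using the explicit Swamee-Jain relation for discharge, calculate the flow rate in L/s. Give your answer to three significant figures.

Swamee-Jain (Type II): Q = -0.965·√(gD⁵h_f/L)·ln[ε/(3.7D) + √(3.17ν²L/(gD³h_f))]
√(gD⁵h_f/L) = √(9.81·0.445⁵·2.55/1080) = 0.02010
ε/(3.7D) = 1.58×10^-4; √(3.17ν²L/(gD³h_f)) = 5.44×10^-5
Q = -0.965·0.02010·ln(2.123×10^-4) = 0.1641 m³/s
Check: V = 1.06 m/s, Re = 3.40×10^5, f = 0.01865, h_f = 2.57 m ≈ 2.55 m ✓

Q ≈ 164 L/s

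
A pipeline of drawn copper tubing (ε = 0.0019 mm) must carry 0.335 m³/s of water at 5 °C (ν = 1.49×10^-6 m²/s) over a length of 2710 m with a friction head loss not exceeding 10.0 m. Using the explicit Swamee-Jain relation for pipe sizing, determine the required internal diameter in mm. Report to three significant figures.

Swamee-Jain (Type III): D = 0.66·[ε^1.25·(LQ²/(gh_f))^4.75 + ν·Q^9.4·(L/(gh_f))^5.2]^0.04
LQ²/(gh_f) = 3.100; L/(gh_f) = 27.62
Term 1 = ε^1.25·(…)^4.75 = 1.52×10^-5; Term 2 = ν·Q^9.4·(…)^5.2 = 0.00160
D = 0.66·(1.52×10^-5 + 0.00160)^0.04 = 0.5103 m = 510 mm
Check: V = 1.64 m/s, Re = 5.61×10^5, f = 0.01289, h_f = 9.36 m ≈ 10.0 m ✓

D ≈ 510 mm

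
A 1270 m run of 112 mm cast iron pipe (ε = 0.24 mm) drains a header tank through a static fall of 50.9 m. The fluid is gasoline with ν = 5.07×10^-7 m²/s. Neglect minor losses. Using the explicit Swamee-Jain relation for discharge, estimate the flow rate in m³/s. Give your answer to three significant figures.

Swamee-Jain (Type II): Q = -0.965·√(gD⁵h_f/L)·ln[ε/(3.7D) + √(3.17ν²L/(gD³h_f))]
√(gD⁵h_f/L) = √(9.81·0.112⁵·50.9/1270) = 0.002632
ε/(3.7D) = 5.79×10^-4; √(3.17ν²L/(gD³h_f)) = 3.84×10^-5
Q = -0.965·0.002632·ln(6.176×10^-4) = 0.01877 m³/s
Check: V = 1.91 m/s, Re = 4.21×10^5, f = 0.02439, h_f = 51.2 m ≈ 50.9 m ✓

Q ≈ 0.0188 m³/s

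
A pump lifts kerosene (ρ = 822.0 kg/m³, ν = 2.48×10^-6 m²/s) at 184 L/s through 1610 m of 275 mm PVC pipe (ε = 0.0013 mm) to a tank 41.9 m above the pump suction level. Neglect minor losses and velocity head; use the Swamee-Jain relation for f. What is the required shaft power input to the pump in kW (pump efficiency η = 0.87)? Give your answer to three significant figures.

V = 4Q/(πD²) = 3.098 m/s; Re = 3.44×10^5; ε/D = 4.73×10^-6; f = 0.01408
h_f = f(L/D)V²/2g = 40.31 m
Total head H = z + h_f = 41.9 + 40.31 = 82.21 m
P_hyd = ρgQH = 822.0·9.81·0.184·82.21 = 122.0 kW
P_shaft = P_hyd/η = 122.0/0.87 = 140.2 kW

P_shaft ≈ 140 kW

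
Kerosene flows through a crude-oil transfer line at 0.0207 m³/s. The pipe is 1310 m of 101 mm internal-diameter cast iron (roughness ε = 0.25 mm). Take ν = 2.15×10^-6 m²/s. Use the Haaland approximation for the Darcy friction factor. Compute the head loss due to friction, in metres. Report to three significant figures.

V = 4Q/(πD²) = 4·0.0207/(π·0.101²) = 2.584 m/s
Re = VD/ν = 2.584·0.101/2.15×10^-6 = 1.21×10^5 → turbulent
ε/D = 0.25/101 = 0.00248
Haaland: f = 0.02596
h_f = f(L/D)V²/(2g) = 0.02596·(1310/0.101)·2.584²/(2·9.81) = 114.5 m

h_f ≈ 115 m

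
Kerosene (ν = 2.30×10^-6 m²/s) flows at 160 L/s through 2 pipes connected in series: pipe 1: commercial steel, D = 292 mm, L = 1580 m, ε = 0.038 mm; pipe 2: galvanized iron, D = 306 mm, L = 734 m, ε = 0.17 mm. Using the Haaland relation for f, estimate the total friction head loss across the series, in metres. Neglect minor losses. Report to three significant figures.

Pipe 1: V = 2.389 m/s, Re = 3.03×10^5, ε/D = 1.30×10^-4, f = 0.01547, h_1 = f(L/D)V²/2g = 24.35 m
Pipe 2: V = 2.176 m/s, Re = 2.89×10^5, ε/D = 5.56×10^-4, f = 0.01843, h_2 = f(L/D)V²/2g = 10.67 m
Series → Q common, losses add: H = Σh = 35.02 m

H ≈ 35.0 m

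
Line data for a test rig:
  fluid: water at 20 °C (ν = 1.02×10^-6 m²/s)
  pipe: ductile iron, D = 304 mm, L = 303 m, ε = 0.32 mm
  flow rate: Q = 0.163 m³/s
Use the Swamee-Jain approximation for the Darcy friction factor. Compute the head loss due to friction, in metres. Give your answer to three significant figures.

h_f ≈ 5.23 m

V = 4Q/(πD²) = 4·0.163/(π·0.304²) = 2.246 m/s
Re = VD/ν = 2.246·0.304/1.02×10^-6 = 6.69×10^5 → turbulent
ε/D = 0.32/304 = 0.00105
Swamee-Jain: f = 0.02043
h_f = f(L/D)V²/(2g) = 0.02043·(303/0.304)·2.246²/(2·9.81) = 5.233 m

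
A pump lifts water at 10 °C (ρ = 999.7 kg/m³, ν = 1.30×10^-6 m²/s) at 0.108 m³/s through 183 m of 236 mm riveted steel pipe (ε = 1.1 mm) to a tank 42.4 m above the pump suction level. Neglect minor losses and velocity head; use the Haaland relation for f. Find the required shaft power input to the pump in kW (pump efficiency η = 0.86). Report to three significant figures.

P_shaft ≈ 61.1 kW

V = 4Q/(πD²) = 2.469 m/s; Re = 4.48×10^5; ε/D = 0.00466; f = 0.03000
h_f = f(L/D)V²/2g = 7.226 m
Total head H = z + h_f = 42.4 + 7.226 = 49.63 m
P_hyd = ρgQH = 999.7·9.81·0.108·49.63 = 52.56 kW
P_shaft = P_hyd/η = 52.56/0.86 = 61.12 kW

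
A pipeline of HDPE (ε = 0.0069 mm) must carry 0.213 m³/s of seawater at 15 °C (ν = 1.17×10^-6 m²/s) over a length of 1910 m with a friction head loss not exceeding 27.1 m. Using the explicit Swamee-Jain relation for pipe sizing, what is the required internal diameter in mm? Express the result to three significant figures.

D ≈ 323 mm

Swamee-Jain (Type III): D = 0.66·[ε^1.25·(LQ²/(gh_f))^4.75 + ν·Q^9.4·(L/(gh_f))^5.2]^0.04
LQ²/(gh_f) = 0.3260; L/(gh_f) = 7.184
Term 1 = ε^1.25·(…)^4.75 = 1.72×10^-9; Term 2 = ν·Q^9.4·(…)^5.2 = 1.62×10^-8
D = 0.66·(1.72×10^-9 + 1.62×10^-8)^0.04 = 0.3233 m = 323 mm
Check: V = 2.59 m/s, Re = 7.17×10^5, f = 0.01270, h_f = 25.7 m ≈ 27.1 m ✓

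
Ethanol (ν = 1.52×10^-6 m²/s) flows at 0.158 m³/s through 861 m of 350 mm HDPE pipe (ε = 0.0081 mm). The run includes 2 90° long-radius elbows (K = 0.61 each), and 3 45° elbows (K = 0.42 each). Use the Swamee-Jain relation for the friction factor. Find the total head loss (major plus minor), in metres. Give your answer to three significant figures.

H_L ≈ 5.10 m

V = 4Q/(πD²) = 1.642 m/s; V²/2g = 0.1375 m
Re = 3.78×10^5, ε/D = 2.31×10^-5 → f = 0.01408 (Swamee-Jain)
Major: h_f = f(L/D)·V²/2g = 0.01408·2460·0.1375 = 4.760 m
Minor: ΣK = 2.48; h_m = ΣK·V²/2g = 0.3409 m
Total H_L = 4.760 + 0.3409 = 5.101 m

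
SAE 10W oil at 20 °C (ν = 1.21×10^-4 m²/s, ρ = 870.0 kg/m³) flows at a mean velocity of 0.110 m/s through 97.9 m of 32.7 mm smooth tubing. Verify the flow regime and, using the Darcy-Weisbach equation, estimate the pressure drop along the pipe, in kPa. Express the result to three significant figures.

Δp ≈ 33.9 kPa

Re = VD/ν = 0.110·0.03270/1.21×10^-4 = 29.7 → laminar (Re < 2300)
f = 64/Re = 2.153
h_f = f(L/D)V²/(2g) = 2.153·(97.9/0.03270)·0.110²/(2·9.81) = 3.975 m
Δp = ρg·h_f = 870.0·9.81·3.975 = 33.93 kPa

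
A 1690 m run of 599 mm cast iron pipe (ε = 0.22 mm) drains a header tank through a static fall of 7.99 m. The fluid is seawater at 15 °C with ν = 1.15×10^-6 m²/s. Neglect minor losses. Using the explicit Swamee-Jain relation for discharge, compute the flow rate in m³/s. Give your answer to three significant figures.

Q ≈ 0.521 m³/s

Swamee-Jain (Type II): Q = -0.965·√(gD⁵h_f/L)·ln[ε/(3.7D) + √(3.17ν²L/(gD³h_f))]
√(gD⁵h_f/L) = √(9.81·0.599⁵·7.99/1690) = 0.05980
ε/(3.7D) = 9.93×10^-5; √(3.17ν²L/(gD³h_f)) = 2.05×10^-5
Q = -0.965·0.05980·ln(1.198×10^-4) = 0.5211 m³/s
Check: V = 1.85 m/s, Re = 9.63×10^5, f = 0.01635, h_f = 8.04 m ≈ 7.99 m ✓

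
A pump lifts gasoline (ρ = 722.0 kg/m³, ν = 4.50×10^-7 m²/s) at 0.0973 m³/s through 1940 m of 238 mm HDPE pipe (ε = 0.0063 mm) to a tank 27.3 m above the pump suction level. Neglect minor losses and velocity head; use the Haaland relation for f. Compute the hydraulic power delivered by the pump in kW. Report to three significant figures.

V = 4Q/(πD²) = 2.187 m/s; Re = 1.16×10^6; ε/D = 2.65×10^-5; f = 0.01186
h_f = f(L/D)V²/2g = 23.56 m
Total head H = z + h_f = 27.3 + 23.56 = 50.86 m
P_hyd = ρgQH = 722.0·9.81·0.0973·50.86 = 35.05 kW

P_hyd ≈ 35.1 kW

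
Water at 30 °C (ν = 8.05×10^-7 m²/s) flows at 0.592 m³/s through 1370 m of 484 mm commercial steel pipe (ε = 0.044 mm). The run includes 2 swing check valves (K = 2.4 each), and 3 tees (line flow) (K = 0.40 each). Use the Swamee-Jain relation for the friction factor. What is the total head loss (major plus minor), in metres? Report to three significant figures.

H_L ≈ 22.2 m

V = 4Q/(πD²) = 3.218 m/s; V²/2g = 0.5277 m
Re = 1.93×10^6, ε/D = 9.09×10^-5 → f = 0.01274 (Swamee-Jain)
Major: h_f = f(L/D)·V²/2g = 0.01274·2831·0.5277 = 19.03 m
Minor: ΣK = 6.00; h_m = ΣK·V²/2g = 3.166 m
Total H_L = 19.03 + 3.166 = 22.20 m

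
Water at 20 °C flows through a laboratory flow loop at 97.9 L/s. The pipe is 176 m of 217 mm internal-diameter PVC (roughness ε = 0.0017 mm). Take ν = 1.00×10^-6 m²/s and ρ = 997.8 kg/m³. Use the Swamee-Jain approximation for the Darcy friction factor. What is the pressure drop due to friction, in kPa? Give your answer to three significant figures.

V = 4Q/(πD²) = 4·0.0979/(π·0.217²) = 2.647 m/s
Re = VD/ν = 2.647·0.217/1.00×10^-6 = 5.74×10^5 → turbulent
ε/D = 0.0017/217 = 7.83×10^-6
Swamee-Jain: f = 0.01291
h_f = f(L/D)V²/(2g) = 0.01291·(176/0.217)·2.647²/(2·9.81) = 3.739 m
Δp = ρg·h_f = 997.8·9.81·3.739 = 36.60 kPa

Δp ≈ 36.6 kPa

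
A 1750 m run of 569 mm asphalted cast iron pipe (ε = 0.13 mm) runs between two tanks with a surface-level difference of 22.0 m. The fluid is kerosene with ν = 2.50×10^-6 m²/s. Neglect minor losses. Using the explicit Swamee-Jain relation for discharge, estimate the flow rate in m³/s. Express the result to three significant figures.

Q ≈ 0.770 m³/s

Swamee-Jain (Type II): Q = -0.965·√(gD⁵h_f/L)·ln[ε/(3.7D) + √(3.17ν²L/(gD³h_f))]
√(gD⁵h_f/L) = √(9.81·0.569⁵·22.0/1750) = 0.08576
ε/(3.7D) = 6.17×10^-5; √(3.17ν²L/(gD³h_f)) = 2.95×10^-5
Q = -0.965·0.08576·ln(9.128×10^-5) = 0.7698 m³/s
Check: V = 3.03 m/s, Re = 6.89×10^5, f = 0.01541, h_f = 22.1 m ≈ 22.0 m ✓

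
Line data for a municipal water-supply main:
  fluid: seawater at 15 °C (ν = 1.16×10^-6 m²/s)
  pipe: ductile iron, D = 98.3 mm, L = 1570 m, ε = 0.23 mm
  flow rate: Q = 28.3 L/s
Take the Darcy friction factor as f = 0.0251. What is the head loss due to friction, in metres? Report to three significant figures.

h_f ≈ 284 m

V = 4Q/(πD²) = 4·0.0283/(π·0.0983²) = 3.729 m/s
h_f = f(L/D)V²/(2g) = 0.02510·(1570/0.0983)·3.729²/(2·9.81) = 284.1 m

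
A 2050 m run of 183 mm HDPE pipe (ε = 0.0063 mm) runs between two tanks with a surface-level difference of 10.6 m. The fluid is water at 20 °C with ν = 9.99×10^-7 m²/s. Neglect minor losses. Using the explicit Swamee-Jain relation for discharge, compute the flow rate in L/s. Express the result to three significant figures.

Q ≈ 28.4 L/s

Swamee-Jain (Type II): Q = -0.965·√(gD⁵h_f/L)·ln[ε/(3.7D) + √(3.17ν²L/(gD³h_f))]
√(gD⁵h_f/L) = √(9.81·0.183⁵·10.6/2050) = 0.003227
ε/(3.7D) = 9.30×10^-6; √(3.17ν²L/(gD³h_f)) = 1.01×10^-4
Q = -0.965·0.003227·ln(1.102×10^-4) = 0.02838 m³/s
Check: V = 1.08 m/s, Re = 1.98×10^5, f = 0.01588, h_f = 10.6 m ≈ 10.6 m ✓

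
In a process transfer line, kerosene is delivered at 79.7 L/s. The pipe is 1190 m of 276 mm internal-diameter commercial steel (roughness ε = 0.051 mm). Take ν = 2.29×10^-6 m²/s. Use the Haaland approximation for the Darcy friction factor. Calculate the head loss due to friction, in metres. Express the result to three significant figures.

V = 4Q/(πD²) = 4·0.0797/(π·0.276²) = 1.332 m/s
Re = VD/ν = 1.332·0.276/2.29×10^-6 = 1.61×10^5 → turbulent
ε/D = 0.051/276 = 1.85×10^-4
Haaland: f = 0.01730
h_f = f(L/D)V²/(2g) = 0.01730·(1190/0.276)·1.332²/(2·9.81) = 6.748 m

h_f ≈ 6.75 m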